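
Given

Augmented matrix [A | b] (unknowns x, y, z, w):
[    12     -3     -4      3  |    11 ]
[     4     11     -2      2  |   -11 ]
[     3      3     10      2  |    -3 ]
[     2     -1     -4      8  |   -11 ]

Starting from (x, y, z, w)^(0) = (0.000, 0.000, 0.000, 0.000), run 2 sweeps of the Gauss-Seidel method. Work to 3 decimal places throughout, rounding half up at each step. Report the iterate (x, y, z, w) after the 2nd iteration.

Iteration 1:
  x = (11 - (-3)·0.000 - (-4)·0.000 - (3)·0.000) / (12) = 0.917
  y = (-11 - (4)·0.917 - (-2)·0.000 - (2)·0.000) / (11) = -1.333
  z = (-3 - (3)·0.917 - (3)·-1.333 - (2)·0.000) / (10) = -0.175
  w = (-11 - (2)·0.917 - (-1)·-1.333 - (-4)·-0.175) / (8) = -1.858
Iteration 2:
  x = (11 - (-3)·-1.333 - (-4)·-0.175 - (3)·-1.858) / (12) = 0.990
  y = (-11 - (4)·0.990 - (-2)·-0.175 - (2)·-1.858) / (11) = -1.054
  z = (-3 - (3)·0.990 - (3)·-1.054 - (2)·-1.858) / (10) = 0.091
  w = (-11 - (2)·0.990 - (-1)·-1.054 - (-4)·0.091) / (8) = -1.709

(0.990, -1.054, 0.091, -1.709)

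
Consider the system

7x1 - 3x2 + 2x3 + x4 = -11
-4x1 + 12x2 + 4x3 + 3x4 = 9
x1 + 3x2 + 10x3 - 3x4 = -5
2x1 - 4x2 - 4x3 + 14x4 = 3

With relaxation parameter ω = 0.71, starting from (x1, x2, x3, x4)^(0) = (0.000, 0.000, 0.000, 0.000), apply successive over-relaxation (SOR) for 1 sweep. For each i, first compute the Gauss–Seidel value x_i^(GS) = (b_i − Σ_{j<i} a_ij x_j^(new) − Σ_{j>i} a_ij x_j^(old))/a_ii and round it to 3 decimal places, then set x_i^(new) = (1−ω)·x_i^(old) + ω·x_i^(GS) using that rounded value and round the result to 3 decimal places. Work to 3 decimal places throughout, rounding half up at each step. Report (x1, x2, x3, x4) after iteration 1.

(-1.115, 0.268, -0.333, 0.252)

Iteration 1:
  x1: GS value = (-11 - (-3)·0.000 - (2)·0.000 - (1)·0.000) / (7) = -1.571;  x1 ← (1−ω)·0.000 + ω·-1.571 = -1.115
  x2: GS value = (9 - (-4)·-1.115 - (4)·0.000 - (3)·0.000) / (12) = 0.378;  x2 ← (1−ω)·0.000 + ω·0.378 = 0.268
  x3: GS value = (-5 - (1)·-1.115 - (3)·0.268 - (-3)·0.000) / (10) = -0.469;  x3 ← (1−ω)·0.000 + ω·-0.469 = -0.333
  x4: GS value = (3 - (2)·-1.115 - (-4)·0.268 - (-4)·-0.333) / (14) = 0.355;  x4 ← (1−ω)·0.000 + ω·0.355 = 0.252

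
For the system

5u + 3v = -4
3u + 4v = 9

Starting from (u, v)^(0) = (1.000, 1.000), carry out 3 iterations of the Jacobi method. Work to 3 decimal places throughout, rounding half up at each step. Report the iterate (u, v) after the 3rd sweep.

Iteration 1:
  u = (-4 - (3)·1.000) / (5) = -1.400
  v = (9 - (3)·1.000) / (4) = 1.500
Iteration 2:
  u = (-4 - (3)·1.500) / (5) = -1.700
  v = (9 - (3)·-1.400) / (4) = 3.300
Iteration 3:
  u = (-4 - (3)·3.300) / (5) = -2.780
  v = (9 - (3)·-1.700) / (4) = 3.525

(-2.780, 3.525)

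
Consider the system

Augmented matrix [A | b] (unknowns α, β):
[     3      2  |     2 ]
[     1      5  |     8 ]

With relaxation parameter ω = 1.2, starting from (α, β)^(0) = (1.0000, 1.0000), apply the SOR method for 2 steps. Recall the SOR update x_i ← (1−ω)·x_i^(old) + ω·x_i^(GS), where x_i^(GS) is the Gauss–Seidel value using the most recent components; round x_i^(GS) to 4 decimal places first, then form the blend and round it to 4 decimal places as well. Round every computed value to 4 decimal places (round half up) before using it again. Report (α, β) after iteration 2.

(-0.5744, 1.7043)

Iteration 1:
  α: GS value = (2 - (2)·1.0000) / (3) = 0.0000;  α ← (1−ω)·1.0000 + ω·0.0000 = -0.2000
  β: GS value = (8 - (1)·-0.2000) / (5) = 1.6400;  β ← (1−ω)·1.0000 + ω·1.6400 = 1.7680
Iteration 2:
  α: GS value = (2 - (2)·1.7680) / (3) = -0.5120;  α ← (1−ω)·-0.2000 + ω·-0.5120 = -0.5744
  β: GS value = (8 - (1)·-0.5744) / (5) = 1.7149;  β ← (1−ω)·1.7680 + ω·1.7149 = 1.7043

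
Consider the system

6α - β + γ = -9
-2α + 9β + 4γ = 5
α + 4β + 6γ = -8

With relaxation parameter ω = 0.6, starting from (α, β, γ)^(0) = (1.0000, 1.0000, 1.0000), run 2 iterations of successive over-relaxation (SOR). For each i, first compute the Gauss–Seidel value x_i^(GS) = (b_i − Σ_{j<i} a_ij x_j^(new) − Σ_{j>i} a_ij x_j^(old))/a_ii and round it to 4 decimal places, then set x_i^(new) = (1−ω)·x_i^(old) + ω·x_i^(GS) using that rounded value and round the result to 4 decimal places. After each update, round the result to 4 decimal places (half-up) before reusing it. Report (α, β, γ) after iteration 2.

(-1.0090, 0.4948, -1.1010)

Iteration 1:
  α: GS value = (-9 - (-1)·1.0000 - (1)·1.0000) / (6) = -1.5000;  α ← (1−ω)·1.0000 + ω·-1.5000 = -0.5000
  β: GS value = (5 - (-2)·-0.5000 - (4)·1.0000) / (9) = 0.0000;  β ← (1−ω)·1.0000 + ω·0.0000 = 0.4000
  γ: GS value = (-8 - (1)·-0.5000 - (4)·0.4000) / (6) = -1.5167;  γ ← (1−ω)·1.0000 + ω·-1.5167 = -0.5100
Iteration 2:
  α: GS value = (-9 - (-1)·0.4000 - (1)·-0.5100) / (6) = -1.3483;  α ← (1−ω)·-0.5000 + ω·-1.3483 = -1.0090
  β: GS value = (5 - (-2)·-1.0090 - (4)·-0.5100) / (9) = 0.5580;  β ← (1−ω)·0.4000 + ω·0.5580 = 0.4948
  γ: GS value = (-8 - (1)·-1.0090 - (4)·0.4948) / (6) = -1.4950;  γ ← (1−ω)·-0.5100 + ω·-1.4950 = -1.1010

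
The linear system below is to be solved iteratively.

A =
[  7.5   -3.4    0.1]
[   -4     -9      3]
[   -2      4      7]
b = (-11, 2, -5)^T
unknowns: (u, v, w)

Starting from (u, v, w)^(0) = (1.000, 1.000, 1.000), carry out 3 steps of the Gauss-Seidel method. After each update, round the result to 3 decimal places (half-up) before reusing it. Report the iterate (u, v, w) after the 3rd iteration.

(-1.516, 0.126, -1.219)

Iteration 1:
  u = (-11 - (-3.4)·1.000 - (0.1)·1.000) / (7.5) = -1.027
  v = (2 - (-4)·-1.027 - (3)·1.000) / (-9) = 0.568
  w = (-5 - (-2)·-1.027 - (4)·0.568) / (7) = -1.332
Iteration 2:
  u = (-11 - (-3.4)·0.568 - (0.1)·-1.332) / (7.5) = -1.191
  v = (2 - (-4)·-1.191 - (3)·-1.332) / (-9) = -0.137
  w = (-5 - (-2)·-1.191 - (4)·-0.137) / (7) = -0.976
Iteration 3:
  u = (-11 - (-3.4)·-0.137 - (0.1)·-0.976) / (7.5) = -1.516
  v = (2 - (-4)·-1.516 - (3)·-0.976) / (-9) = 0.126
  w = (-5 - (-2)·-1.516 - (4)·0.126) / (7) = -1.219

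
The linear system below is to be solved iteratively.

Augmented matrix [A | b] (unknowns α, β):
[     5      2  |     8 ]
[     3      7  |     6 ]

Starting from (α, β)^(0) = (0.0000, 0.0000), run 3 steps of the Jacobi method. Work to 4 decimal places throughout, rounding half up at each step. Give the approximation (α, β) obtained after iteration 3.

(1.5314, 0.3183)

Iteration 1:
  α = (8 - (2)·0.0000) / (5) = 1.6000
  β = (6 - (3)·0.0000) / (7) = 0.8571
Iteration 2:
  α = (8 - (2)·0.8571) / (5) = 1.2572
  β = (6 - (3)·1.6000) / (7) = 0.1714
Iteration 3:
  α = (8 - (2)·0.1714) / (5) = 1.5314
  β = (6 - (3)·1.2572) / (7) = 0.3183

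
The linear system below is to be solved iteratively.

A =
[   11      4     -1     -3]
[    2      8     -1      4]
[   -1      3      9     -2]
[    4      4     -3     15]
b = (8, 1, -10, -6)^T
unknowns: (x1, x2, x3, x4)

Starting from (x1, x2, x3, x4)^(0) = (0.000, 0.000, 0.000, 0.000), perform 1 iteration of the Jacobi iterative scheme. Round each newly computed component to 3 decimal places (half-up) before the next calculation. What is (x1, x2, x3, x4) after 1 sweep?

(0.727, 0.125, -1.111, -0.400)

Iteration 1:
  x1 = (8 - (4)·0.000 - (-1)·0.000 - (-3)·0.000) / (11) = 0.727
  x2 = (1 - (2)·0.000 - (-1)·0.000 - (4)·0.000) / (8) = 0.125
  x3 = (-10 - (-1)·0.000 - (3)·0.000 - (-2)·0.000) / (9) = -1.111
  x4 = (-6 - (4)·0.000 - (4)·0.000 - (-3)·0.000) / (15) = -0.400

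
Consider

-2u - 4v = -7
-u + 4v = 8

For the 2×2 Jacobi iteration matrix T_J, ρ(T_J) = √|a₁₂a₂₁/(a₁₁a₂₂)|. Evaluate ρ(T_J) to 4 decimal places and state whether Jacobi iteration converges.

0.7071

a₁₂a₂₁/(a₁₁a₂₂) = (-4)·(-1) / ((-2)·(4)) = -0.500000
ρ = √|-0.500000| = √0.500000 = 0.7071
ρ < 1, so Jacobi converges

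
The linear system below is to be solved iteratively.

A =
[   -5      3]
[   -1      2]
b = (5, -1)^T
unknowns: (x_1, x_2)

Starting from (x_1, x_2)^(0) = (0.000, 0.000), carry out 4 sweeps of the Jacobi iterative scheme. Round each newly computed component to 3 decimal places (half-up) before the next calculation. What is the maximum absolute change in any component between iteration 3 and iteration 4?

Iteration 1:
  x_1 = (5 - (3)·0.000) / (-5) = -1.000
  x_2 = (-1 - (-1)·0.000) / (2) = -0.500
Iteration 2:
  x_1 = (5 - (3)·-0.500) / (-5) = -1.300
  x_2 = (-1 - (-1)·-1.000) / (2) = -1.000
Iteration 3:
  x_1 = (5 - (3)·-1.000) / (-5) = -1.600
  x_2 = (-1 - (-1)·-1.300) / (2) = -1.150
Iteration 4:
  x_1 = (5 - (3)·-1.150) / (-5) = -1.690
  x_2 = (-1 - (-1)·-1.600) / (2) = -1.300
Change: (-0.090, -0.150) → max |·| = 0.150

0.150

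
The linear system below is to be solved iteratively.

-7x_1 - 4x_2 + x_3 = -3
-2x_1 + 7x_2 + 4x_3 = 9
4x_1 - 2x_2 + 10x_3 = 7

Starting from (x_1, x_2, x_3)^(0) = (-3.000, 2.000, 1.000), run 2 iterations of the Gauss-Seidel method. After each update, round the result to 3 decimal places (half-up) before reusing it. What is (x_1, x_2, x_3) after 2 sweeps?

Iteration 1:
  x_1 = (-3 - (-4)·2.000 - (1)·1.000) / (-7) = -0.571
  x_2 = (9 - (-2)·-0.571 - (4)·1.000) / (7) = 0.551
  x_3 = (7 - (4)·-0.571 - (-2)·0.551) / (10) = 1.039
Iteration 2:
  x_1 = (-3 - (-4)·0.551 - (1)·1.039) / (-7) = 0.262
  x_2 = (9 - (-2)·0.262 - (4)·1.039) / (7) = 0.767
  x_3 = (7 - (4)·0.262 - (-2)·0.767) / (10) = 0.749

(0.262, 0.767, 0.749)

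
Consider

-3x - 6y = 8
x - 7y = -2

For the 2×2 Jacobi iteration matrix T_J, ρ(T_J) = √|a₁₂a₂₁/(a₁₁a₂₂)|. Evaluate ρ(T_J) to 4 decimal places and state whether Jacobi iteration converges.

a₁₂a₂₁/(a₁₁a₂₂) = (-6)·(1) / ((-3)·(-7)) = -0.285714
ρ = √|-0.285714| = √0.285714 = 0.5345
ρ < 1, so Jacobi converges

0.5345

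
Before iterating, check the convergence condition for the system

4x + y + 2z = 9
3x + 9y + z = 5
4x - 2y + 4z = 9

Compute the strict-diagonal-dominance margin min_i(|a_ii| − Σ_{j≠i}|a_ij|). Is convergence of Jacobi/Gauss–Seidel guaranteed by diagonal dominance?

row 1: |4| − (1+2) = 1
row 2: |9| − (3+1) = 5
row 3: |4| − (4+2) = -2
minimum over rows = -2 → not strictly diagonally dominant

-2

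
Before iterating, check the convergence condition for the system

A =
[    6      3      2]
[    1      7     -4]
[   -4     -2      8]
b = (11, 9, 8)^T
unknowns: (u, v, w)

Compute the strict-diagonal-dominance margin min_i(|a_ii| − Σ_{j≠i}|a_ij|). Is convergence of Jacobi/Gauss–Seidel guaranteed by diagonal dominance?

row 1: |6| − (3+2) = 1
row 2: |7| − (1+4) = 2
row 3: |8| − (4+2) = 2
minimum over rows = 1 → strictly diagonally dominant (convergence guaranteed)

1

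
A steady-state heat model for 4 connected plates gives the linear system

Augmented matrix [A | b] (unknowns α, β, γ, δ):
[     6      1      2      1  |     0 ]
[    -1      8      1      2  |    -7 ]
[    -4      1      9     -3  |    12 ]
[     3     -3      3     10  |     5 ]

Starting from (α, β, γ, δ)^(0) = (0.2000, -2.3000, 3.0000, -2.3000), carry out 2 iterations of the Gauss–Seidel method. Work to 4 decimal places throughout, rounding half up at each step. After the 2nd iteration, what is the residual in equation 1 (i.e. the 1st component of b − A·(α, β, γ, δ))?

-1.1442

Iteration 1:
  α = (0 - (1)·-2.3000 - (2)·3.0000 - (1)·-2.3000) / (6) = -0.2333
  β = (-7 - (-1)·-0.2333 - (1)·3.0000 - (2)·-2.3000) / (8) = -0.7042
  γ = (12 - (-4)·-0.2333 - (1)·-0.7042 - (-3)·-2.3000) / (9) = 0.5412
  δ = (5 - (3)·-0.2333 - (-3)·-0.7042 - (3)·0.5412) / (10) = 0.1964
Iteration 2:
  α = (0 - (1)·-0.7042 - (2)·0.5412 - (1)·0.1964) / (6) = -0.0958
  β = (-7 - (-1)·-0.0958 - (1)·0.5412 - (2)·0.1964) / (8) = -1.0037
  γ = (12 - (-4)·-0.0958 - (1)·-1.0037 - (-3)·0.1964) / (9) = 1.4677
  δ = (5 - (3)·-0.0958 - (-3)·-1.0037 - (3)·1.4677) / (10) = -0.2127
Residual b − A·x = (-1.1442, -0.1085, -1.2269, 0.0002)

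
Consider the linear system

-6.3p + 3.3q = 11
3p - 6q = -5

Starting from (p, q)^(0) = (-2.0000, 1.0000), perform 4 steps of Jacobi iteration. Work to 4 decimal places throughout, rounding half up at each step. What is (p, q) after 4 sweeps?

Iteration 1:
  p = (11 - (3.3)·1.0000) / (-6.3) = -1.2222
  q = (-5 - (3)·-2.0000) / (-6) = -0.1667
Iteration 2:
  p = (11 - (3.3)·-0.1667) / (-6.3) = -1.8334
  q = (-5 - (3)·-1.2222) / (-6) = 0.2222
Iteration 3:
  p = (11 - (3.3)·0.2222) / (-6.3) = -1.6296
  q = (-5 - (3)·-1.8334) / (-6) = -0.0834
Iteration 4:
  p = (11 - (3.3)·-0.0834) / (-6.3) = -1.7897
  q = (-5 - (3)·-1.6296) / (-6) = 0.0185

(-1.7897, 0.0185)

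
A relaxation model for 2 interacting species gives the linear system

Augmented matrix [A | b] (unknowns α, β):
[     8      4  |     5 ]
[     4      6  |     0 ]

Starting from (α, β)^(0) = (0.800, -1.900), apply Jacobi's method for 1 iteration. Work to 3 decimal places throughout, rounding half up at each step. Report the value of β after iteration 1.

Iteration 1:
  α = (5 - (4)·-1.900) / (8) = 1.575
  β = (0 - (4)·0.800) / (6) = -0.533

-0.533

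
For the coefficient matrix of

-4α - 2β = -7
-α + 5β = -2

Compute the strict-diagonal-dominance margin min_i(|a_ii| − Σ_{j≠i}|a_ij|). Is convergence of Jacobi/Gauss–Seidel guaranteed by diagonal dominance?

row 1: |-4| − (2) = 2
row 2: |5| − (1) = 4
minimum over rows = 2 → strictly diagonally dominant (convergence guaranteed)

2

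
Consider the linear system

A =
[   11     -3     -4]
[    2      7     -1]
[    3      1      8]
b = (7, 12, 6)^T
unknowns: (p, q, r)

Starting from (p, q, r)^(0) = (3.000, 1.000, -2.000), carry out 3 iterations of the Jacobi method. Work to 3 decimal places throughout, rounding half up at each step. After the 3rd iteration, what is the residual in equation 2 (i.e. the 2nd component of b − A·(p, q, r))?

Iteration 1:
  p = (7 - (-3)·1.000 - (-4)·-2.000) / (11) = 0.182
  q = (12 - (2)·3.000 - (-1)·-2.000) / (7) = 0.571
  r = (6 - (3)·3.000 - (1)·1.000) / (8) = -0.500
Iteration 2:
  p = (7 - (-3)·0.571 - (-4)·-0.500) / (11) = 0.610
  q = (12 - (2)·0.182 - (-1)·-0.500) / (7) = 1.591
  r = (6 - (3)·0.182 - (1)·0.571) / (8) = 0.610
Iteration 3:
  p = (7 - (-3)·1.591 - (-4)·0.610) / (11) = 1.292
  q = (12 - (2)·0.610 - (-1)·0.610) / (7) = 1.627
  r = (6 - (3)·0.610 - (1)·1.591) / (8) = 0.322
Residual b − A·x = (-1.043, -1.651, -2.079)

-1.651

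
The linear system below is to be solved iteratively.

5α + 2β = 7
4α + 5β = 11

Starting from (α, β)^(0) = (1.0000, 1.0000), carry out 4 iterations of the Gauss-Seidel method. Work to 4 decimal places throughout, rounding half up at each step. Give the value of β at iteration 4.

Iteration 1:
  α = (7 - (2)·1.0000) / (5) = 1.0000
  β = (11 - (4)·1.0000) / (5) = 1.4000
Iteration 2:
  α = (7 - (2)·1.4000) / (5) = 0.8400
  β = (11 - (4)·0.8400) / (5) = 1.5280
Iteration 3:
  α = (7 - (2)·1.5280) / (5) = 0.7888
  β = (11 - (4)·0.7888) / (5) = 1.5690
Iteration 4:
  α = (7 - (2)·1.5690) / (5) = 0.7724
  β = (11 - (4)·0.7724) / (5) = 1.5821

1.5821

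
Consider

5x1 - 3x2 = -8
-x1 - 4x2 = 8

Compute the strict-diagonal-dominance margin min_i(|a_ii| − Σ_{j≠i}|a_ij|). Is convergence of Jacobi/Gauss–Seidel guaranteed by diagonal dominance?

2

row 1: |5| − (3) = 2
row 2: |-4| − (1) = 3
minimum over rows = 2 → strictly diagonally dominant (convergence guaranteed)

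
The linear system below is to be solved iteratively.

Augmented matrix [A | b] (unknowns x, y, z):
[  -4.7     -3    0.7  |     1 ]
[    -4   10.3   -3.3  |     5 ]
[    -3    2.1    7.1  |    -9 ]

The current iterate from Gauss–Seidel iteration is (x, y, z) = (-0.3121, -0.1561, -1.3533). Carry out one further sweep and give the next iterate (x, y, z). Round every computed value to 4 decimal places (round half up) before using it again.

(-0.3147, -0.0704, -1.3798)

One sweep:
  x = (1 - (-3)·-0.1561 - (0.7)·-1.3533) / (-4.7) = -0.3147
  y = (5 - (-4)·-0.3147 - (-3.3)·-1.3533) / (10.3) = -0.0704
  z = (-9 - (-3)·-0.3147 - (2.1)·-0.0704) / (7.1) = -1.3798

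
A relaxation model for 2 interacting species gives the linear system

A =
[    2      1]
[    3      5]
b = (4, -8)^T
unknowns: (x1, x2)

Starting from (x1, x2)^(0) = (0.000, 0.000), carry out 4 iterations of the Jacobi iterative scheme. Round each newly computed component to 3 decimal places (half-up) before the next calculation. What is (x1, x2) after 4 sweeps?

(3.640, -3.640)

Iteration 1:
  x1 = (4 - (1)·0.000) / (2) = 2.000
  x2 = (-8 - (3)·0.000) / (5) = -1.600
Iteration 2:
  x1 = (4 - (1)·-1.600) / (2) = 2.800
  x2 = (-8 - (3)·2.000) / (5) = -2.800
Iteration 3:
  x1 = (4 - (1)·-2.800) / (2) = 3.400
  x2 = (-8 - (3)·2.800) / (5) = -3.280
Iteration 4:
  x1 = (4 - (1)·-3.280) / (2) = 3.640
  x2 = (-8 - (3)·3.400) / (5) = -3.640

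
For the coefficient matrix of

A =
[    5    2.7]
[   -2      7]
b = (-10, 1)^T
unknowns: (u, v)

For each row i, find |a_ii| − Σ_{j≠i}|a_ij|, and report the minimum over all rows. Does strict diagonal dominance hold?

2.3

row 1: |5| − (2.7) = 2.3
row 2: |7| − (2) = 5
minimum over rows = 2.3 → strictly diagonally dominant (convergence guaranteed)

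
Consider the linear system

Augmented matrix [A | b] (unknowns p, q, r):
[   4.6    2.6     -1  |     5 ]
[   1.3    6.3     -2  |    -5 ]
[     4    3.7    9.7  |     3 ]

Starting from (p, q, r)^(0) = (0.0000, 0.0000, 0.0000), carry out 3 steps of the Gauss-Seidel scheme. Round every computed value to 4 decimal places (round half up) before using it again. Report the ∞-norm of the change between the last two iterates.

Iteration 1:
  p = (5 - (2.6)·0.0000 - (-1)·0.0000) / (4.6) = 1.0870
  q = (-5 - (1.3)·1.0870 - (-2)·0.0000) / (6.3) = -1.0180
  r = (3 - (4)·1.0870 - (3.7)·-1.0180) / (9.7) = 0.2493
Iteration 2:
  p = (5 - (2.6)·-1.0180 - (-1)·0.2493) / (4.6) = 1.7165
  q = (-5 - (1.3)·1.7165 - (-2)·0.2493) / (6.3) = -1.0687
  r = (3 - (4)·1.7165 - (3.7)·-1.0687) / (9.7) = 0.0091
Iteration 3:
  p = (5 - (2.6)·-1.0687 - (-1)·0.0091) / (4.6) = 1.6930
  q = (-5 - (1.3)·1.6930 - (-2)·0.0091) / (6.3) = -1.1401
  r = (3 - (4)·1.6930 - (3.7)·-1.1401) / (9.7) = 0.0460
Change: (-0.0235, -0.0714, 0.0369) → max |·| = 0.0714

0.0714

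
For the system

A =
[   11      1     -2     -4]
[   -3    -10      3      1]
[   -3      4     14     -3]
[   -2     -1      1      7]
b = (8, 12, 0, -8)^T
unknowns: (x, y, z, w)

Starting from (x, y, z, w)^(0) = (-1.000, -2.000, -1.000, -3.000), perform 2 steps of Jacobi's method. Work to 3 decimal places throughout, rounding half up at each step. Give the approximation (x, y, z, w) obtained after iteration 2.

(0.240, -1.334, 0.014, -1.420)

Iteration 1:
  x = (8 - (1)·-2.000 - (-2)·-1.000 - (-4)·-3.000) / (11) = -0.364
  y = (12 - (-3)·-1.000 - (3)·-1.000 - (1)·-3.000) / (-10) = -1.500
  z = (0 - (-3)·-1.000 - (4)·-2.000 - (-3)·-3.000) / (14) = -0.286
  w = (-8 - (-2)·-1.000 - (-1)·-2.000 - (1)·-1.000) / (7) = -1.571
Iteration 2:
  x = (8 - (1)·-1.500 - (-2)·-0.286 - (-4)·-1.571) / (11) = 0.240
  y = (12 - (-3)·-0.364 - (3)·-0.286 - (1)·-1.571) / (-10) = -1.334
  z = (0 - (-3)·-0.364 - (4)·-1.500 - (-3)·-1.571) / (14) = 0.014
  w = (-8 - (-2)·-0.364 - (-1)·-1.500 - (1)·-0.286) / (7) = -1.420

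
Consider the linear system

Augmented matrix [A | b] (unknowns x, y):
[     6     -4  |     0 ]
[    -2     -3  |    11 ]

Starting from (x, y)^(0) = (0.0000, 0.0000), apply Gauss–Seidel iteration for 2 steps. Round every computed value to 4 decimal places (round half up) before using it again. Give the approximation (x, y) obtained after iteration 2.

(-2.4445, -2.0370)

Iteration 1:
  x = (0 - (-4)·0.0000) / (6) = 0.0000
  y = (11 - (-2)·0.0000) / (-3) = -3.6667
Iteration 2:
  x = (0 - (-4)·-3.6667) / (6) = -2.4445
  y = (11 - (-2)·-2.4445) / (-3) = -2.0370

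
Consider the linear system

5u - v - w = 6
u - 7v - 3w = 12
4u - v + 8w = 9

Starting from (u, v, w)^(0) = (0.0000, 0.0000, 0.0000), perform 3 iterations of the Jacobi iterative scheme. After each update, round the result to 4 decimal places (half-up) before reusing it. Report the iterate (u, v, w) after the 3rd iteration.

(0.8571, -1.6929, 0.3308)

Iteration 1:
  u = (6 - (-1)·0.0000 - (-1)·0.0000) / (5) = 1.2000
  v = (12 - (1)·0.0000 - (-3)·0.0000) / (-7) = -1.7143
  w = (9 - (4)·0.0000 - (-1)·0.0000) / (8) = 1.1250
Iteration 2:
  u = (6 - (-1)·-1.7143 - (-1)·1.1250) / (5) = 1.0821
  v = (12 - (1)·1.2000 - (-3)·1.1250) / (-7) = -2.0250
  w = (9 - (4)·1.2000 - (-1)·-1.7143) / (8) = 0.3107
Iteration 3:
  u = (6 - (-1)·-2.0250 - (-1)·0.3107) / (5) = 0.8571
  v = (12 - (1)·1.0821 - (-3)·0.3107) / (-7) = -1.6929
  w = (9 - (4)·1.0821 - (-1)·-2.0250) / (8) = 0.3308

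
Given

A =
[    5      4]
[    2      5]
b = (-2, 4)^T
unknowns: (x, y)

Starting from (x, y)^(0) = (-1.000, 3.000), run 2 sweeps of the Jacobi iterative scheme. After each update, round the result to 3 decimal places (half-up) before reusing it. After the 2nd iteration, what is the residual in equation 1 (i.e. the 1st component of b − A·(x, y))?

-2.880

Iteration 1:
  x = (-2 - (4)·3.000) / (5) = -2.800
  y = (4 - (2)·-1.000) / (5) = 1.200
Iteration 2:
  x = (-2 - (4)·1.200) / (5) = -1.360
  y = (4 - (2)·-2.800) / (5) = 1.920
Residual b − A·x = (-2.880, -2.880)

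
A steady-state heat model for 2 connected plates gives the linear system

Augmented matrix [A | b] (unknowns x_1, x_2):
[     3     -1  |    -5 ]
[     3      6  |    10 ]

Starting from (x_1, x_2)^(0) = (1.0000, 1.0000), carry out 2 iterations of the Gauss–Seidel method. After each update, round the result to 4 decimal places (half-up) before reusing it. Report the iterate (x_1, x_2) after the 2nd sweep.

Iteration 1:
  x_1 = (-5 - (-1)·1.0000) / (3) = -1.3333
  x_2 = (10 - (3)·-1.3333) / (6) = 2.3333
Iteration 2:
  x_1 = (-5 - (-1)·2.3333) / (3) = -0.8889
  x_2 = (10 - (3)·-0.8889) / (6) = 2.1111

(-0.8889, 2.1111)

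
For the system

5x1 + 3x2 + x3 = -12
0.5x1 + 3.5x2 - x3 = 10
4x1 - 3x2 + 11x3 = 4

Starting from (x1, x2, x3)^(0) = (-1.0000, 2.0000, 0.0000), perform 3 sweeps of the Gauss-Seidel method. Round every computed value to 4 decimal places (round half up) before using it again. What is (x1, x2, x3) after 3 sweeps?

Iteration 1:
  x1 = (-12 - (3)·2.0000 - (1)·0.0000) / (5) = -3.6000
  x2 = (10 - (0.5)·-3.6000 - (-1)·0.0000) / (3.5) = 3.3714
  x3 = (4 - (4)·-3.6000 - (-3)·3.3714) / (11) = 2.5922
Iteration 2:
  x1 = (-12 - (3)·3.3714 - (1)·2.5922) / (5) = -4.9413
  x2 = (10 - (0.5)·-4.9413 - (-1)·2.5922) / (3.5) = 4.3037
  x3 = (4 - (4)·-4.9413 - (-3)·4.3037) / (11) = 3.3342
Iteration 3:
  x1 = (-12 - (3)·4.3037 - (1)·3.3342) / (5) = -5.6491
  x2 = (10 - (0.5)·-5.6491 - (-1)·3.3342) / (3.5) = 4.6168
  x3 = (4 - (4)·-5.6491 - (-3)·4.6168) / (11) = 3.6770

(-5.6491, 4.6168, 3.6770)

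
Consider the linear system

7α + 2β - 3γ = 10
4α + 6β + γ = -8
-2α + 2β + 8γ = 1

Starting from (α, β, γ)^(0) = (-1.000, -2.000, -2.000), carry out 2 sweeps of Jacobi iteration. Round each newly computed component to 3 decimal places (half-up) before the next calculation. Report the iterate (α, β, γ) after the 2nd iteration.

Iteration 1:
  α = (10 - (2)·-2.000 - (-3)·-2.000) / (7) = 1.143
  β = (-8 - (4)·-1.000 - (1)·-2.000) / (6) = -0.333
  γ = (1 - (-2)·-1.000 - (2)·-2.000) / (8) = 0.375
Iteration 2:
  α = (10 - (2)·-0.333 - (-3)·0.375) / (7) = 1.684
  β = (-8 - (4)·1.143 - (1)·0.375) / (6) = -2.158
  γ = (1 - (-2)·1.143 - (2)·-0.333) / (8) = 0.494

(1.684, -2.158, 0.494)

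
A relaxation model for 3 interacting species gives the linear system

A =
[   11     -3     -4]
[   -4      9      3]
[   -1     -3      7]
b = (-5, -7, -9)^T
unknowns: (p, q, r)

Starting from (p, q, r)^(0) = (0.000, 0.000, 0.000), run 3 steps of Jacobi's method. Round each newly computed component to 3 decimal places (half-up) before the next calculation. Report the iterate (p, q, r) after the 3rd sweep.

Iteration 1:
  p = (-5 - (-3)·0.000 - (-4)·0.000) / (11) = -0.455
  q = (-7 - (-4)·0.000 - (3)·0.000) / (9) = -0.778
  r = (-9 - (-1)·0.000 - (-3)·0.000) / (7) = -1.286
Iteration 2:
  p = (-5 - (-3)·-0.778 - (-4)·-1.286) / (11) = -1.134
  q = (-7 - (-4)·-0.455 - (3)·-1.286) / (9) = -0.551
  r = (-9 - (-1)·-0.455 - (-3)·-0.778) / (7) = -1.684
Iteration 3:
  p = (-5 - (-3)·-0.551 - (-4)·-1.684) / (11) = -1.217
  q = (-7 - (-4)·-1.134 - (3)·-1.684) / (9) = -0.720
  r = (-9 - (-1)·-1.134 - (-3)·-0.551) / (7) = -1.684

(-1.217, -0.720, -1.684)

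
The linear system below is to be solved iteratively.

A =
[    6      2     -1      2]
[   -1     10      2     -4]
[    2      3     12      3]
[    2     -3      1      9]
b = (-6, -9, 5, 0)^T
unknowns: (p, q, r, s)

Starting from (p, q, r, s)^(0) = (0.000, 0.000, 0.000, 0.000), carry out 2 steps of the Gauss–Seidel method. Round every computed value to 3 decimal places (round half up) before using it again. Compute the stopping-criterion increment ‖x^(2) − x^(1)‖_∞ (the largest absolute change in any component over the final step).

0.540

Iteration 1:
  p = (-6 - (2)·0.000 - (-1)·0.000 - (2)·0.000) / (6) = -1.000
  q = (-9 - (-1)·-1.000 - (2)·0.000 - (-4)·0.000) / (10) = -1.000
  r = (5 - (2)·-1.000 - (3)·-1.000 - (3)·0.000) / (12) = 0.833
  s = (0 - (2)·-1.000 - (-3)·-1.000 - (1)·0.833) / (9) = -0.204
Iteration 2:
  p = (-6 - (2)·-1.000 - (-1)·0.833 - (2)·-0.204) / (6) = -0.460
  q = (-9 - (-1)·-0.460 - (2)·0.833 - (-4)·-0.204) / (10) = -1.194
  r = (5 - (2)·-0.460 - (3)·-1.194 - (3)·-0.204) / (12) = 0.843
  s = (0 - (2)·-0.460 - (-3)·-1.194 - (1)·0.843) / (9) = -0.389
Change: (0.540, -0.194, 0.010, -0.185) → max |·| = 0.540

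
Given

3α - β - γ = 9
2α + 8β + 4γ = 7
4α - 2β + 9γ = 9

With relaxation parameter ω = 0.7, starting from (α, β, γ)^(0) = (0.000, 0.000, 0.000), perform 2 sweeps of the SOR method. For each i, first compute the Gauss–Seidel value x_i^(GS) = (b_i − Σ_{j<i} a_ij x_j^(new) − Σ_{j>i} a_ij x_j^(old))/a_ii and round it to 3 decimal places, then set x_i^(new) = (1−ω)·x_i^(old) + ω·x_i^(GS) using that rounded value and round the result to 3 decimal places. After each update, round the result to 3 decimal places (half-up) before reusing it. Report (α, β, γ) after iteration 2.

Iteration 1:
  α: GS value = (9 - (-1)·0.000 - (-1)·0.000) / (3) = 3.000;  α ← (1−ω)·0.000 + ω·3.000 = 2.100
  β: GS value = (7 - (2)·2.100 - (4)·0.000) / (8) = 0.350;  β ← (1−ω)·0.000 + ω·0.350 = 0.245
  γ: GS value = (9 - (4)·2.100 - (-2)·0.245) / (9) = 0.121;  γ ← (1−ω)·0.000 + ω·0.121 = 0.085
Iteration 2:
  α: GS value = (9 - (-1)·0.245 - (-1)·0.085) / (3) = 3.110;  α ← (1−ω)·2.100 + ω·3.110 = 2.807
  β: GS value = (7 - (2)·2.807 - (4)·0.085) / (8) = 0.131;  β ← (1−ω)·0.245 + ω·0.131 = 0.165
  γ: GS value = (9 - (4)·2.807 - (-2)·0.165) / (9) = -0.211;  γ ← (1−ω)·0.085 + ω·-0.211 = -0.122

(2.807, 0.165, -0.122)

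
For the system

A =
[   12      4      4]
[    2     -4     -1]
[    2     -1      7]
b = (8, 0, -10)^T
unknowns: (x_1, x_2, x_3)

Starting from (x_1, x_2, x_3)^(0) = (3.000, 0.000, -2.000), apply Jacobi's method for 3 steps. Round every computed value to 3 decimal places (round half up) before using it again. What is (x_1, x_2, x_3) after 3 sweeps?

Iteration 1:
  x_1 = (8 - (4)·0.000 - (4)·-2.000) / (12) = 1.333
  x_2 = (0 - (2)·3.000 - (-1)·-2.000) / (-4) = 2.000
  x_3 = (-10 - (2)·3.000 - (-1)·0.000) / (7) = -2.286
Iteration 2:
  x_1 = (8 - (4)·2.000 - (4)·-2.286) / (12) = 0.762
  x_2 = (0 - (2)·1.333 - (-1)·-2.286) / (-4) = 1.238
  x_3 = (-10 - (2)·1.333 - (-1)·2.000) / (7) = -1.524
Iteration 3:
  x_1 = (8 - (4)·1.238 - (4)·-1.524) / (12) = 0.762
  x_2 = (0 - (2)·0.762 - (-1)·-1.524) / (-4) = 0.762
  x_3 = (-10 - (2)·0.762 - (-1)·1.238) / (7) = -1.469

(0.762, 0.762, -1.469)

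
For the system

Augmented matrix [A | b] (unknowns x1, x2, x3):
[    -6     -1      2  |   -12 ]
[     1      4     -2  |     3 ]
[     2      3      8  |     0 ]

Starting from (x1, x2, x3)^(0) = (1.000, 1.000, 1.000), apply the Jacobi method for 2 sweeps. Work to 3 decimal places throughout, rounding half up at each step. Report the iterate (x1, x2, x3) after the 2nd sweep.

Iteration 1:
  x1 = (-12 - (-1)·1.000 - (2)·1.000) / (-6) = 2.167
  x2 = (3 - (1)·1.000 - (-2)·1.000) / (4) = 1.000
  x3 = (0 - (2)·1.000 - (3)·1.000) / (8) = -0.625
Iteration 2:
  x1 = (-12 - (-1)·1.000 - (2)·-0.625) / (-6) = 1.625
  x2 = (3 - (1)·2.167 - (-2)·-0.625) / (4) = -0.104
  x3 = (0 - (2)·2.167 - (3)·1.000) / (8) = -0.917

(1.625, -0.104, -0.917)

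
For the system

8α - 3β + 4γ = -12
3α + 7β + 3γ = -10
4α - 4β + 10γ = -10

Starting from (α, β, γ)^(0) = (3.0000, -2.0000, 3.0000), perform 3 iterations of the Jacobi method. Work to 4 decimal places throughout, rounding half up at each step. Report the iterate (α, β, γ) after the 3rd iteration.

(-0.4009, -0.3143, 0.1857)

Iteration 1:
  α = (-12 - (-3)·-2.0000 - (4)·3.0000) / (8) = -3.7500
  β = (-10 - (3)·3.0000 - (3)·3.0000) / (7) = -4.0000
  γ = (-10 - (4)·3.0000 - (-4)·-2.0000) / (10) = -3.0000
Iteration 2:
  α = (-12 - (-3)·-4.0000 - (4)·-3.0000) / (8) = -1.5000
  β = (-10 - (3)·-3.7500 - (3)·-3.0000) / (7) = 1.4643
  γ = (-10 - (4)·-3.7500 - (-4)·-4.0000) / (10) = -1.1000
Iteration 3:
  α = (-12 - (-3)·1.4643 - (4)·-1.1000) / (8) = -0.4009
  β = (-10 - (3)·-1.5000 - (3)·-1.1000) / (7) = -0.3143
  γ = (-10 - (4)·-1.5000 - (-4)·1.4643) / (10) = 0.1857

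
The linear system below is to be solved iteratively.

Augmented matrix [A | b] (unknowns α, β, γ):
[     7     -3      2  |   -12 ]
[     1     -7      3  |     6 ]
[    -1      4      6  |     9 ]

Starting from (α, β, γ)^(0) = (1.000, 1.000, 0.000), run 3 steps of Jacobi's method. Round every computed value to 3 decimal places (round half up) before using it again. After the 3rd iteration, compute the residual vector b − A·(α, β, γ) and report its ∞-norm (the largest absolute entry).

1.019

Iteration 1:
  α = (-12 - (-3)·1.000 - (2)·0.000) / (7) = -1.286
  β = (6 - (1)·1.000 - (3)·0.000) / (-7) = -0.714
  γ = (9 - (-1)·1.000 - (4)·1.000) / (6) = 1.000
Iteration 2:
  α = (-12 - (-3)·-0.714 - (2)·1.000) / (7) = -2.306
  β = (6 - (1)·-1.286 - (3)·1.000) / (-7) = -0.612
  γ = (9 - (-1)·-1.286 - (4)·-0.714) / (6) = 1.762
Iteration 3:
  α = (-12 - (-3)·-0.612 - (2)·1.762) / (7) = -2.480
  β = (6 - (1)·-2.306 - (3)·1.762) / (-7) = -0.431
  γ = (9 - (-1)·-2.306 - (4)·-0.612) / (6) = 1.524
Residual b − A·x = (1.019, 0.891, -0.900); ∞-norm = 1.019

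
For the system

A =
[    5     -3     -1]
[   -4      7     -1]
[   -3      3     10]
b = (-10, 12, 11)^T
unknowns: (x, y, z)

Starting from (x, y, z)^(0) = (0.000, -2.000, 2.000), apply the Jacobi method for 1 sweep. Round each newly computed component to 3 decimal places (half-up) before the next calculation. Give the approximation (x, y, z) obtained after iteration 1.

Iteration 1:
  x = (-10 - (-3)·-2.000 - (-1)·2.000) / (5) = -2.800
  y = (12 - (-4)·0.000 - (-1)·2.000) / (7) = 2.000
  z = (11 - (-3)·0.000 - (3)·-2.000) / (10) = 1.700

(-2.800, 2.000, 1.700)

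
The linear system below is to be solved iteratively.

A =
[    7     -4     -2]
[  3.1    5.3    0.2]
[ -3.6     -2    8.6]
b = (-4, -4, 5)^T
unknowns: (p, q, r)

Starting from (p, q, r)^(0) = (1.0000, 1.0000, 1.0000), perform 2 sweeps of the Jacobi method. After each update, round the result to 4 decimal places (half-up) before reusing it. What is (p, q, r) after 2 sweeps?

(-1.0063, -0.9683, 0.3807)

Iteration 1:
  p = (-4 - (-4)·1.0000 - (-2)·1.0000) / (7) = 0.2857
  q = (-4 - (3.1)·1.0000 - (0.2)·1.0000) / (5.3) = -1.3774
  r = (5 - (-3.6)·1.0000 - (-2)·1.0000) / (8.6) = 1.2326
Iteration 2:
  p = (-4 - (-4)·-1.3774 - (-2)·1.2326) / (7) = -1.0063
  q = (-4 - (3.1)·0.2857 - (0.2)·1.2326) / (5.3) = -0.9683
  r = (5 - (-3.6)·0.2857 - (-2)·-1.3774) / (8.6) = 0.3807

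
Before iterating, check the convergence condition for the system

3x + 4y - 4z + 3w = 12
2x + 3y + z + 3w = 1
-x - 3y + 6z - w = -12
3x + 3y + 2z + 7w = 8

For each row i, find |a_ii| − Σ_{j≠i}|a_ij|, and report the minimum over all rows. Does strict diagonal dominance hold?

row 1: |3| − (4+4+3) = -8
row 2: |3| − (2+1+3) = -3
row 3: |6| − (1+3+1) = 1
row 4: |7| − (3+3+2) = -1
minimum over rows = -8 → not strictly diagonally dominant

-8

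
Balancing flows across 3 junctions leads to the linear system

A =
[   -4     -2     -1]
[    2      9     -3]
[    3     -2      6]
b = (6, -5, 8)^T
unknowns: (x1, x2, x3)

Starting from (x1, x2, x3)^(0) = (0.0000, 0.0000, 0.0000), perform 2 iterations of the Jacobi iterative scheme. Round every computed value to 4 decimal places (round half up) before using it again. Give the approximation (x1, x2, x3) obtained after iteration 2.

Iteration 1:
  x1 = (6 - (-2)·0.0000 - (-1)·0.0000) / (-4) = -1.5000
  x2 = (-5 - (2)·0.0000 - (-3)·0.0000) / (9) = -0.5556
  x3 = (8 - (3)·0.0000 - (-2)·0.0000) / (6) = 1.3333
Iteration 2:
  x1 = (6 - (-2)·-0.5556 - (-1)·1.3333) / (-4) = -1.5555
  x2 = (-5 - (2)·-1.5000 - (-3)·1.3333) / (9) = 0.2222
  x3 = (8 - (3)·-1.5000 - (-2)·-0.5556) / (6) = 1.8981

(-1.5555, 0.2222, 1.8981)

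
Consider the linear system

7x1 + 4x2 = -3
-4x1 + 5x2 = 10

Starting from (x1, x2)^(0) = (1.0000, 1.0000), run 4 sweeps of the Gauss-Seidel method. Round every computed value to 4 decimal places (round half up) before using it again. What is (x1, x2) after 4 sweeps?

(-1.0859, 1.1313)

Iteration 1:
  x1 = (-3 - (4)·1.0000) / (7) = -1.0000
  x2 = (10 - (-4)·-1.0000) / (5) = 1.2000
Iteration 2:
  x1 = (-3 - (4)·1.2000) / (7) = -1.1143
  x2 = (10 - (-4)·-1.1143) / (5) = 1.1086
Iteration 3:
  x1 = (-3 - (4)·1.1086) / (7) = -1.0621
  x2 = (10 - (-4)·-1.0621) / (5) = 1.1503
Iteration 4:
  x1 = (-3 - (4)·1.1503) / (7) = -1.0859
  x2 = (10 - (-4)·-1.0859) / (5) = 1.1313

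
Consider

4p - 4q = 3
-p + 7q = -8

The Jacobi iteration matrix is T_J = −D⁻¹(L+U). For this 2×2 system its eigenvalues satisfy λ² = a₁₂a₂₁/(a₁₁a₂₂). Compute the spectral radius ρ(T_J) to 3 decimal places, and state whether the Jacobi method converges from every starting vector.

a₁₂a₂₁/(a₁₁a₂₂) = (-4)·(-1) / ((4)·(7)) = 0.142857
ρ = √|0.142857| = √0.142857 = 0.378
ρ < 1, so Jacobi converges

0.378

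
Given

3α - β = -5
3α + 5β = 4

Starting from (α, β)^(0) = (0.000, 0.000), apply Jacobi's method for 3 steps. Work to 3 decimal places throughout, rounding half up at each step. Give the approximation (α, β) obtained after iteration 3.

Iteration 1:
  α = (-5 - (-1)·0.000) / (3) = -1.667
  β = (4 - (3)·0.000) / (5) = 0.800
Iteration 2:
  α = (-5 - (-1)·0.800) / (3) = -1.400
  β = (4 - (3)·-1.667) / (5) = 1.800
Iteration 3:
  α = (-5 - (-1)·1.800) / (3) = -1.067
  β = (4 - (3)·-1.400) / (5) = 1.640

(-1.067, 1.640)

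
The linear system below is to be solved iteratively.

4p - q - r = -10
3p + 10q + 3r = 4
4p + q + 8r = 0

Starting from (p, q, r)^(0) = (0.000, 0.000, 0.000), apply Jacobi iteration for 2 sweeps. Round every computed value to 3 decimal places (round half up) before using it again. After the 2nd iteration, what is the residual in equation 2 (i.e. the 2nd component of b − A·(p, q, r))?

-3.900

Iteration 1:
  p = (-10 - (-1)·0.000 - (-1)·0.000) / (4) = -2.500
  q = (4 - (3)·0.000 - (3)·0.000) / (10) = 0.400
  r = (0 - (4)·0.000 - (1)·0.000) / (8) = 0.000
Iteration 2:
  p = (-10 - (-1)·0.400 - (-1)·0.000) / (4) = -2.400
  q = (4 - (3)·-2.500 - (3)·0.000) / (10) = 1.150
  r = (0 - (4)·-2.500 - (1)·0.400) / (8) = 1.200
Residual b − A·x = (1.950, -3.900, -1.150)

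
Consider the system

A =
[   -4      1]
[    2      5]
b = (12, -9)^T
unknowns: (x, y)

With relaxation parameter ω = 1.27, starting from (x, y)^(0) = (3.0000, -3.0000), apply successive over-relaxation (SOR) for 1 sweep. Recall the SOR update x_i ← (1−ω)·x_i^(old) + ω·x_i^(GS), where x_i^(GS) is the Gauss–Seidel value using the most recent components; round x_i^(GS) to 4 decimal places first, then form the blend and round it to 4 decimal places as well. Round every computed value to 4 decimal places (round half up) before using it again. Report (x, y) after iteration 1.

Iteration 1:
  x: GS value = (12 - (1)·-3.0000) / (-4) = -3.7500;  x ← (1−ω)·3.0000 + ω·-3.7500 = -5.5725
  y: GS value = (-9 - (2)·-5.5725) / (5) = 0.4290;  y ← (1−ω)·-3.0000 + ω·0.4290 = 1.3548

(-5.5725, 1.3548)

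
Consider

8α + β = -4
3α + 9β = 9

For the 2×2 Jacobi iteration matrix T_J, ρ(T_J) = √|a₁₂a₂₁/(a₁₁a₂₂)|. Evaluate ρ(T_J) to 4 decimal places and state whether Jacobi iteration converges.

0.2041

a₁₂a₂₁/(a₁₁a₂₂) = (1)·(3) / ((8)·(9)) = 0.041667
ρ = √|0.041667| = √0.041667 = 0.2041
ρ < 1, so Jacobi converges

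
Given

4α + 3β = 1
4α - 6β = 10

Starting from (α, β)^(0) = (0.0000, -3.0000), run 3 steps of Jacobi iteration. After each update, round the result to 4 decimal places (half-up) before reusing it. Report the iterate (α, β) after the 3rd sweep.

Iteration 1:
  α = (1 - (3)·-3.0000) / (4) = 2.5000
  β = (10 - (4)·0.0000) / (-6) = -1.6667
Iteration 2:
  α = (1 - (3)·-1.6667) / (4) = 1.5000
  β = (10 - (4)·2.5000) / (-6) = 0.0000
Iteration 3:
  α = (1 - (3)·0.0000) / (4) = 0.2500
  β = (10 - (4)·1.5000) / (-6) = -0.6667

(0.2500, -0.6667)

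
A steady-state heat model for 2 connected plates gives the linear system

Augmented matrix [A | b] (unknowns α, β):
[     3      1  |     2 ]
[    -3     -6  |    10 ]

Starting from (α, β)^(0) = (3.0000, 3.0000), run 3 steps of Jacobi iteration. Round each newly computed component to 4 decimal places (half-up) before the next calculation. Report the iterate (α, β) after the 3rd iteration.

(1.1667, -2.5278)

Iteration 1:
  α = (2 - (1)·3.0000) / (3) = -0.3333
  β = (10 - (-3)·3.0000) / (-6) = -3.1667
Iteration 2:
  α = (2 - (1)·-3.1667) / (3) = 1.7222
  β = (10 - (-3)·-0.3333) / (-6) = -1.5000
Iteration 3:
  α = (2 - (1)·-1.5000) / (3) = 1.1667
  β = (10 - (-3)·1.7222) / (-6) = -2.5278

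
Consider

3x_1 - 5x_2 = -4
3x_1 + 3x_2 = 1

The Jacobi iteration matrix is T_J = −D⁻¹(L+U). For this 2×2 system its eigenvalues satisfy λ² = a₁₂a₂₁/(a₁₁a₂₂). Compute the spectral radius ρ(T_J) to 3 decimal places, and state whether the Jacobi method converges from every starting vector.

a₁₂a₂₁/(a₁₁a₂₂) = (-5)·(3) / ((3)·(3)) = -1.666667
ρ = √|-1.666667| = √1.666667 = 1.291
ρ > 1, so Jacobi diverges

1.291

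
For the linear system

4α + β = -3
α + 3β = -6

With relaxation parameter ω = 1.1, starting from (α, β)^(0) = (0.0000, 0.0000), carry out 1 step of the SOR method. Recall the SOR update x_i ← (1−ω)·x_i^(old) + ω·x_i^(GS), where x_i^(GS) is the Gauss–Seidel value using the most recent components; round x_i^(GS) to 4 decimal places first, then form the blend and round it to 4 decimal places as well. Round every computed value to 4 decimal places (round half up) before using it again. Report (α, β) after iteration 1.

(-0.8250, -1.8975)

Iteration 1:
  α: GS value = (-3 - (1)·0.0000) / (4) = -0.7500;  α ← (1−ω)·0.0000 + ω·-0.7500 = -0.8250
  β: GS value = (-6 - (1)·-0.8250) / (3) = -1.7250;  β ← (1−ω)·0.0000 + ω·-1.7250 = -1.8975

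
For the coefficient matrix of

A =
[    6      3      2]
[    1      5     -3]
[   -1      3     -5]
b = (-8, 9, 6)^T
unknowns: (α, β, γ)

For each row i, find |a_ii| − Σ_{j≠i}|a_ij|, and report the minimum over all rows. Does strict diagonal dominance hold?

1

row 1: |6| − (3+2) = 1
row 2: |5| − (1+3) = 1
row 3: |-5| − (1+3) = 1
minimum over rows = 1 → strictly diagonally dominant (convergence guaranteed)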